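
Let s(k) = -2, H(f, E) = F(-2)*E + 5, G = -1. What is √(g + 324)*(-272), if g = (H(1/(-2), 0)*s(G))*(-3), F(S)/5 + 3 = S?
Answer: -272*√354 ≈ -5117.6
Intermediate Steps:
F(S) = -15 + 5*S
H(f, E) = 5 - 25*E (H(f, E) = (-15 + 5*(-2))*E + 5 = (-15 - 10)*E + 5 = -25*E + 5 = 5 - 25*E)
g = 30 (g = ((5 - 25*0)*(-2))*(-3) = ((5 + 0)*(-2))*(-3) = (5*(-2))*(-3) = -10*(-3) = 30)
√(g + 324)*(-272) = √(30 + 324)*(-272) = √354*(-272) = -272*√354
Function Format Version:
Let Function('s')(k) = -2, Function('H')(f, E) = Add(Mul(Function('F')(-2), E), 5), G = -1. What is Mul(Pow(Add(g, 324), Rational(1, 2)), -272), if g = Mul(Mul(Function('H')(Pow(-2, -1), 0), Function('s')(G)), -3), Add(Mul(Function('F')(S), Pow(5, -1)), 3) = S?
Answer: Mul(-272, Pow(354, Rational(1, 2))) ≈ -5117.6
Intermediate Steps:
Function('F')(S) = Add(-15, Mul(5, S))
Function('H')(f, E) = Add(5, Mul(-25, E)) (Function('H')(f, E) = Add(Mul(Add(-15, Mul(5, -2)), E), 5) = Add(Mul(Add(-15, -10), E), 5) = Add(Mul(-25, E), 5) = Add(5, Mul(-25, E)))
g = 30 (g = Mul(Mul(Add(5, Mul(-25, 0)), -2), -3) = Mul(Mul(Add(5, 0), -2), -3) = Mul(Mul(5, -2), -3) = Mul(-10, -3) = 30)
Mul(Pow(Add(g, 324), Rational(1, 2)), -272) = Mul(Pow(Add(30, 324), Rational(1, 2)), -272) = Mul(Pow(354, Rational(1, 2)), -272) = Mul(-272, Pow(354, Rational(1, 2)))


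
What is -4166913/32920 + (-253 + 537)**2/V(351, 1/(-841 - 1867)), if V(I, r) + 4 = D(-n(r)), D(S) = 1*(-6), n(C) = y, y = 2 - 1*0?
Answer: -53937293/6584 ≈ -8192.2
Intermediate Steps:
y = 2 (y = 2 + 0 = 2)
n(C) = 2
D(S) = -6
V(I, r) = -10 (V(I, r) = -4 - 6 = -10)
-4166913/32920 + (-253 + 537)**2/V(351, 1/(-841 - 1867)) = -4166913/32920 + (-253 + 537)**2/(-10) = -4166913*1/32920 + 284**2*(-1/10) = -4166913/32920 + 80656*(-1/10) = -4166913/32920 - 40328/5 = -53937293/6584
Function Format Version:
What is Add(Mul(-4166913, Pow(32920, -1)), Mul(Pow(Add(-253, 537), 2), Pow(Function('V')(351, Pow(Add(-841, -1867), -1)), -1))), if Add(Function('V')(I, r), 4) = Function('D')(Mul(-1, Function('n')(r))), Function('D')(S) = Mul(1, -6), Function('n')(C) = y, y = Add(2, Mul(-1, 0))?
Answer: Rational(-53937293, 6584) ≈ -8192.2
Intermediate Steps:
y = 2 (y = Add(2, 0) = 2)
Function('n')(C) = 2
Function('D')(S) = -6
Function('V')(I, r) = -10 (Function('V')(I, r) = Add(-4, -6) = -10)
Add(Mul(-4166913, Pow(32920, -1)), Mul(Pow(Add(-253, 537), 2), Pow(Function('V')(351, Pow(Add(-841, -1867), -1)), -1))) = Add(Mul(-4166913, Pow(32920, -1)), Mul(Pow(Add(-253, 537), 2), Pow(-10, -1))) = Add(Mul(-4166913, Rational(1, 32920)), Mul(Pow(284, 2), Rational(-1, 10))) = Add(Rational(-4166913, 32920), Mul(80656, Rational(-1, 10))) = Add(Rational(-4166913, 32920), Rational(-40328, 5)) = Rational(-53937293, 6584)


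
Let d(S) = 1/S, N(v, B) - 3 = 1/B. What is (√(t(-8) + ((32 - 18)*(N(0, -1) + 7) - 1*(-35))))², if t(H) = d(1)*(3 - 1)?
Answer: 163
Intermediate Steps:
N(v, B) = 3 + 1/B
t(H) = 2 (t(H) = (3 - 1)/1 = 1*2 = 2)
(√(t(-8) + ((32 - 18)*(N(0, -1) + 7) - 1*(-35))))² = (√(2 + ((32 - 18)*((3 + 1/(-1)) + 7) - 1*(-35))))² = (√(2 + (14*((3 - 1) + 7) + 35)))² = (√(2 + (14*(2 + 7) + 35)))² = (√(2 + (14*9 + 35)))² = (√(2 + (126 + 35)))² = (√(2 + 161))² = (√163)² = 163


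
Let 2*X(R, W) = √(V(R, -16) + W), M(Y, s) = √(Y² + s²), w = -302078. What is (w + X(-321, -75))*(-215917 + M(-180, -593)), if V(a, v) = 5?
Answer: (215917 - √384049)*(604156 - I*√70)/2 ≈ 6.5037e+10 - 9.0065e+5*I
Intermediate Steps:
X(R, W) = √(5 + W)/2
(w + X(-321, -75))*(-215917 + M(-180, -593)) = (-302078 + √(5 - 75)/2)*(-215917 + √((-180)² + (-593)²)) = (-302078 + √(-70)/2)*(-215917 + √(32400 + 351649)) = (-302078 + (I*√70)/2)*(-215917 + √384049) = (-302078 + I*√70/2)*(-215917 + √384049)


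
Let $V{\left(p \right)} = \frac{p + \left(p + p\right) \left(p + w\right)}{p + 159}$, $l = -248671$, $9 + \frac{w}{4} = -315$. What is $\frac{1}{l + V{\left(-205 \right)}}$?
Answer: $- \frac{46}{12054071} \approx -3.8161 \cdot 10^{-6}$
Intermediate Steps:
$w = -1296$ ($w = -36 + 4 \left(-315\right) = -36 - 1260 = -1296$)
$V{\left(p \right)} = \frac{p + 2 p \left(-1296 + p\right)}{159 + p}$ ($V{\left(p \right)} = \frac{p + \left(p + p\right) \left(p - 1296\right)}{p + 159} = \frac{p + 2 p \left(-1296 + p\right)}{159 + p}$)
$\frac{1}{l + V{\left(-205 \right)}} = \frac{1}{-248671 - \frac{205 \left(-2591 + 2 \left(-205\right)\right)}{159 - 205}} = \frac{1}{-248671 - \frac{205 \left(-2591 - 410\right)}{-46}} = \frac{1}{-248671 - \left(- \frac{205}{46}\right) \left(-3001\right)} = \frac{1}{-248671 - \frac{615205}{46}} = \frac{1}{- \frac{12054071}{46}} = - \frac{46}{12054071}$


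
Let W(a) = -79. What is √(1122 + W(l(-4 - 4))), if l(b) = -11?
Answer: √1043 ≈ 32.296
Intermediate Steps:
√(1122 + W(l(-4 - 4))) = √(1122 - 79) = √1043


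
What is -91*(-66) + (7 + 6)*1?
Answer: 6019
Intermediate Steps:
-91*(-66) + (7 + 6)*1 = 6006 + 13*1 = 6006 + 13 = 6019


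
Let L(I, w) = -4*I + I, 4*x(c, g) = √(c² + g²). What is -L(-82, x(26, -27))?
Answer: -246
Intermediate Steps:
x(c, g) = √(c² + g²)/4
L(I, w) = -3*I
-L(-82, x(26, -27)) = -(-3)*(-82) = -1*246 = -246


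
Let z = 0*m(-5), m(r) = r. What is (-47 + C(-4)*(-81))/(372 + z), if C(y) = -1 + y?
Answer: 179/186 ≈ 0.96237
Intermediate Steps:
z = 0 (z = 0*(-5) = 0)
(-47 + C(-4)*(-81))/(372 + z) = (-47 + (-1 - 4)*(-81))/(372 + 0) = (-47 - 5*(-81))/372 = (-47 + 405)*(1/372) = 358*(1/372) = 179/186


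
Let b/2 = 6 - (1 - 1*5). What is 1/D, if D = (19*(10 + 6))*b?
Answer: 1/6080 ≈ 0.00016447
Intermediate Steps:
b = 20 (b = 2*(6 - (1 - 1*5)) = 2*(6 - (1 - 5)) = 2*(6 - 1*(-4)) = 2*(6 + 4) = 2*10 = 20)
D = 6080 (D = (19*(10 + 6))*20 = (19*16)*20 = 304*20 = 6080)
1/D = 1/6080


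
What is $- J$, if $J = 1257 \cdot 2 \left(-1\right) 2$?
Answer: $5028$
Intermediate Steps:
$J = -5028$ ($J = 1257 \left(\left(-2\right) 2\right) = 1257 \left(-4\right) = -5028$)
$- J = \left(-1\right) \left(-5028\right) = 5028$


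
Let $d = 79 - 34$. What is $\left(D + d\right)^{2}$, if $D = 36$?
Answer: $6561$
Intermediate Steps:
$d = 45$
$\left(D + d\right)^{2} = \left(36 + 45\right)^{2} = 81^{2} = 6561$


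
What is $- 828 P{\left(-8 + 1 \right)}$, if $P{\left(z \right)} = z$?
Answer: $5796$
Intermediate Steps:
$- 828 P{\left(-8 + 1 \right)} = - 828 \left(-8 + 1\right) = \left(-828\right) \left(-7\right) = 5796$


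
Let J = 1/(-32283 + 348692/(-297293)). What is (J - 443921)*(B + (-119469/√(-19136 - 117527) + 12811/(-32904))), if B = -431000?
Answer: 2517648842628919004847686/13158664155681 - 509020492212972086256*I*√136663/1311672151355093 ≈ 1.9133e+11 - 1.4346e+8*I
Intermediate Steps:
J = -297293/9597858611 (J = 1/(-32283 + 348692*(-1/297293)) = 1/(-32283 - 348692/297293) = 1/(-9597858611/297293) = -297293/9597858611 ≈ -3.0975e-5)
(J - 443921)*(B + (-119469/√(-19136 - 117527) + 12811/(-32904))) = (-297293/9597858611 - 443921)*(-431000 + (-119469/√(-19136 - 117527) + 12811/(-32904))) = -4260690992751024*(-431000 + (-119469*(-I*√136663/136663) + 12811*(-1/32904)))/9597858611 = -4260690992751024*(-431000 + (-119469*(-I*√136663/136663) - 12811/32904))/9597858611 = -4260690992751024*(-431000 + (-(-119469)*I*√136663/136663 - 12811/32904))/9597858611 = -4260690992751024*(-431000 + (119469*I*√136663/136663 - 12811/32904))/9597858611 = -4260690992751024*(-431000 + (-12811/32904 + 119469*I*√136663/136663))/9597858611 = -4260690992751024*(-14181636811/32904 + 119469*I*√136663/136663)/9597858611 = 2517648842628919004847686/13158664155681 - 509020492212972086256*I*√136663/1311672151355093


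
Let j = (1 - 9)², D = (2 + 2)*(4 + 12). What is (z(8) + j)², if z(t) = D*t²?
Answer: 17305600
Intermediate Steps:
D = 64 (D = 4*16 = 64)
j = 64 (j = (-8)² = 64)
z(t) = 64*t²
(z(8) + j)² = (64*8² + 64)² = (64*64 + 64)² = (4096 + 64)² = 4160² = 17305600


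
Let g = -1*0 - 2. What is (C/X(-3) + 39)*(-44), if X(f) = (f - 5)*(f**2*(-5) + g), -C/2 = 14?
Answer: -80498/47 ≈ -1712.7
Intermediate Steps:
C = -28 (C = -2*14 = -28)
g = -2 (g = 0 - 2 = -2)
X(f) = (-5 + f)*(-2 - 5*f**2) (X(f) = (f - 5)*(f**2*(-5) - 2) = (-5 + f)*(-5*f**2 - 2) = (-5 + f)*(-2 - 5*f**2))
(C/X(-3) + 39)*(-44) = (-28/(10 - 5*(-3)**3 - 2*(-3) + 25*(-3)**2) + 39)*(-44) = (-28/(10 - 5*(-27) + 6 + 25*9) + 39)*(-44) = (-28/(10 + 135 + 6 + 225) + 39)*(-44) = (-28/376 + 39)*(-44) = (-28*1/376 + 39)*(-44) = (-7/94 + 39)*(-44) = (3659/94)*(-44) = -80498/47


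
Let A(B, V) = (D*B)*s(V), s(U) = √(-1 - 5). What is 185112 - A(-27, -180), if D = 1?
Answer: 185112 + 27*I*√6 ≈ 1.8511e+5 + 66.136*I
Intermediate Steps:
s(U) = I*√6 (s(U) = √(-6) = I*√6)
A(B, V) = I*B*√6 (A(B, V) = (1*B)*(I*√6) = B*(I*√6) = I*B*√6)
185112 - A(-27, -180) = 185112 - I*(-27)*√6 = 185112 - (-27)*I*√6 = 185112 + 27*I*√6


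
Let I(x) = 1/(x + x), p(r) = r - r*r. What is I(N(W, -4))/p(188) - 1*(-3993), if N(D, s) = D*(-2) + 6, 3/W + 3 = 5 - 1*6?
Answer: 2105668619/527340 ≈ 3993.0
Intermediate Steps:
W = -¾ (W = 3/(-3 + (5 - 1*6)) = 3/(-3 + (5 - 6)) = 3/(-3 - 1) = 3/(-4) = 3*(-¼) = -¾ ≈ -0.75000)
p(r) = r - r²
N(D, s) = 6 - 2*D (N(D, s) = -2*D + 6 = 6 - 2*D)
I(x) = 1/(2*x)
I(N(W, -4))/p(188) - 1*(-3993) = (1/(2*(6 - 2*(-¾))))/((188*(1 - 1*188))) - 1*(-3993) = (1/(2*(6 + 3/2)))/((188*(1 - 188))) + 3993 = (1/(2*(15/2)))/((188*(-187))) + 3993 = ((½)*(2/15))/(-35156) + 3993 = (1/15)*(-1/35156) + 3993 = -1/527340 + 3993 = 2105668619/527340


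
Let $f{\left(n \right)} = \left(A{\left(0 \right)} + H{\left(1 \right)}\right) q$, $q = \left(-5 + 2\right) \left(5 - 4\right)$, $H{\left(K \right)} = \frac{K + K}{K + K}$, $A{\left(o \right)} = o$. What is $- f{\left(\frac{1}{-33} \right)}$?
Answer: $3$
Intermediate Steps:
$H{\left(K \right)} = 1$ ($H{\left(K \right)} = \frac{2 K}{2 K} = 2 K \frac{1}{2 K} = 1$)
$q = -3$ ($q = \left(-3\right) 1 = -3$)
$f{\left(n \right)} = -3$ ($f{\left(n \right)} = \left(0 + 1\right) \left(-3\right) = 1 \left(-3\right) = -3$)
$- f{\left(\frac{1}{-33} \right)} = \left(-1\right) \left(-3\right) = 3$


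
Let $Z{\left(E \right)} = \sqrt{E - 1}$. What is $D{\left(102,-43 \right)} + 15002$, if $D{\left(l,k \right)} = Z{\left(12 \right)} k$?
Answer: $15002 - 43 \sqrt{11} \approx 14859.0$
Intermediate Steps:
$Z{\left(E \right)} = \sqrt{-1 + E}$
$D{\left(l,k \right)} = k \sqrt{11}$ ($D{\left(l,k \right)} = \sqrt{-1 + 12} k = \sqrt{11} k = k \sqrt{11}$)
$D{\left(102,-43 \right)} + 15002 = - 43 \sqrt{11} + 15002 = 15002 - 43 \sqrt{11}$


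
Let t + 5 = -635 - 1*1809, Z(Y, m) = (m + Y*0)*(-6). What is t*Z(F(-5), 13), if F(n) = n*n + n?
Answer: 191022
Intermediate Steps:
F(n) = n + n² (F(n) = n² + n = n + n²)
Z(Y, m) = -6*m (Z(Y, m) = (m + 0)*(-6) = m*(-6) = -6*m)
t = -2449 (t = -5 + (-635 - 1*1809) = -5 + (-635 - 1809) = -5 - 2444 = -2449)
t*Z(F(-5), 13) = -(-14694)*13 = -2449*(-78) = 191022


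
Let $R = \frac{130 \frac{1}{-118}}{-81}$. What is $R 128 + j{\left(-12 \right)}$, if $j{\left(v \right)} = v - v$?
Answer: $\frac{8320}{4779} \approx 1.7409$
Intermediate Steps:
$j{\left(v \right)} = 0$
$R = \frac{65}{4779}$ ($R = 130 \left(- \frac{1}{118}\right) \left(- \frac{1}{81}\right) = \left(- \frac{65}{59}\right) \left(- \frac{1}{81}\right) = \frac{65}{4779} \approx 0.013601$)
$R 128 + j{\left(-12 \right)} = \frac{65}{4779} \cdot 128 + 0 = \frac{8320}{4779} + 0 = \frac{8320}{4779}$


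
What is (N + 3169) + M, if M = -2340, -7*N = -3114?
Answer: 8917/7 ≈ 1273.9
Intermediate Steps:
N = 3114/7 (N = -⅐*(-3114) = 3114/7 ≈ 444.86)
(N + 3169) + M = (3114/7 + 3169) - 2340 = 25297/7 - 2340 = 8917/7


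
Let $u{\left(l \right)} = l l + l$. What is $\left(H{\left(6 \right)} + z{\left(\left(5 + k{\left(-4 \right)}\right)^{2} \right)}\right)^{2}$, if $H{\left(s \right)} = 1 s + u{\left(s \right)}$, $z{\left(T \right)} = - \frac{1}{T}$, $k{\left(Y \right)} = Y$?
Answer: $2209$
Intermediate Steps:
$u{\left(l \right)} = l + l^{2}$ ($u{\left(l \right)} = l^{2} + l = l + l^{2}$)
$H{\left(s \right)} = s + s \left(1 + s\right)$ ($H{\left(s \right)} = 1 s + s \left(1 + s\right) = s + s \left(1 + s\right)$)
$\left(H{\left(6 \right)} + z{\left(\left(5 + k{\left(-4 \right)}\right)^{2} \right)}\right)^{2} = \left(6 \left(2 + 6\right) - \frac{1}{\left(5 - 4\right)^{2}}\right)^{2} = \left(6 \cdot 8 - \frac{1}{1^{2}}\right)^{2} = \left(48 - 1^{-1}\right)^{2} = \left(48 - 1\right)^{2} = 47^{2} = 2209$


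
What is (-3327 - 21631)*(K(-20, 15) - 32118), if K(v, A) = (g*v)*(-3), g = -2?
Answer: 804596004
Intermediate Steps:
K(v, A) = 6*v (K(v, A) = -2*v*(-3) = 6*v)
(-3327 - 21631)*(K(-20, 15) - 32118) = (-3327 - 21631)*(6*(-20) - 32118) = -24958*(-120 - 32118) = -24958*(-32238) = 804596004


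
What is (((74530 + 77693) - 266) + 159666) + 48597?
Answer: 360220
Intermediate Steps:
(((74530 + 77693) - 266) + 159666) + 48597 = ((152223 - 266) + 159666) + 48597 = (151957 + 159666) + 48597 = 311623 + 48597 = 360220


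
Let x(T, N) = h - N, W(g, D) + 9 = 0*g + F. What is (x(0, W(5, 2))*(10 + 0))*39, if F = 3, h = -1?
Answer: 1950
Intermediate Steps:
W(g, D) = -6 (W(g, D) = -9 + (0*g + 3) = -9 + (0 + 3) = -9 + 3 = -6)
x(T, N) = -1 - N
(x(0, W(5, 2))*(10 + 0))*39 = ((-1 - 1*(-6))*(10 + 0))*39 = ((-1 + 6)*10)*39 = (5*10)*39 = 50*39 = 1950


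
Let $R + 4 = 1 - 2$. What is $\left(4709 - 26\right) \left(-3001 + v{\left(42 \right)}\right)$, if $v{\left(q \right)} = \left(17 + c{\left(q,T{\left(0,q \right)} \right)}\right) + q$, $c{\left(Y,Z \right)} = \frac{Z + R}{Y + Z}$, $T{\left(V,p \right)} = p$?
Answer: $- \frac{55101293}{4} \approx -1.3775 \cdot 10^{7}$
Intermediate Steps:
$R = -5$ ($R = -4 + \left(1 - 2\right) = -4 - 1 = -5$)
$c{\left(Y,Z \right)} = \frac{-5 + Z}{Y + Z}$ ($c{\left(Y,Z \right)} = \frac{Z - 5}{Y + Z} = \frac{-5 + Z}{Y + Z}$)
$v{\left(q \right)} = 17 + q + \frac{-5 + q}{2 q}$ ($v{\left(q \right)} = \left(17 + \frac{-5 + q}{q + q}\right) + q = \left(17 + \frac{-5 + q}{2 q}\right) + q = 17 + q + \frac{-5 + q}{2 q}$)
$\left(4709 - 26\right) \left(-3001 + v{\left(42 \right)}\right) = \left(4709 - 26\right) \left(-3001 + \left(\frac{35}{2} + 42 - \frac{5}{2 \cdot 42}\right)\right) = 4683 \left(-3001 + \left(\frac{35}{2} + 42 - \frac{5}{84}\right)\right) = 4683 \left(-3001 + \frac{4993}{84}\right) = 4683 \left(- \frac{247091}{84}\right) = - \frac{55101293}{4}$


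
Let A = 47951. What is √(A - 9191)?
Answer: 2*√9690 ≈ 196.88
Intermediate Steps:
√(A - 9191) = √(47951 - 9191) = √38760 = 2*√9690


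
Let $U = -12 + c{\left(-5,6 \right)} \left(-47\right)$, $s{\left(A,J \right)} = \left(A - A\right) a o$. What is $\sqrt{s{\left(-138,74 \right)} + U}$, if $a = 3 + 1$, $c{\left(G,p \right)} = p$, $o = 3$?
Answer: $7 i \sqrt{6} \approx 17.146 i$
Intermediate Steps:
$a = 4$
$s{\left(A,J \right)} = 0$ ($s{\left(A,J \right)} = \left(A - A\right) 4 \cdot 3 = 0 \cdot 4 \cdot 3 = 0 \cdot 3 = 0$)
$U = -294$ ($U = -12 + 6 \left(-47\right) = -12 - 282 = -294$)
$\sqrt{s{\left(-138,74 \right)} + U} = \sqrt{0 - 294} = \sqrt{-294} = 7 i \sqrt{6}$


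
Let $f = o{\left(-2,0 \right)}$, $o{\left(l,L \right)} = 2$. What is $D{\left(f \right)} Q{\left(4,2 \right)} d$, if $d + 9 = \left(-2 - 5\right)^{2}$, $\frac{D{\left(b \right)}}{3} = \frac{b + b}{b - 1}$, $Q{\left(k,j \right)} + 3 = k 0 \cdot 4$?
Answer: $-1440$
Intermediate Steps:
$Q{\left(k,j \right)} = -3$ ($Q{\left(k,j \right)} = -3 + k 0 \cdot 4 = -3 + 0 \cdot 4 = -3 + 0 = -3$)
$f = 2$
$D{\left(b \right)} = \frac{6 b}{-1 + b}$ ($D{\left(b \right)} = 3 \frac{b + b}{b - 1} = 3 \frac{2 b}{-1 + b} = \frac{6 b}{-1 + b}$)
$d = 40$ ($d = -9 + \left(-2 - 5\right)^{2} = -9 + \left(-7\right)^{2} = -9 + 49 = 40$)
$D{\left(f \right)} Q{\left(4,2 \right)} d = 6 \cdot 2 \frac{1}{-1 + 2} \left(-3\right) 40 = 6 \cdot 2 \cdot 1^{-1} \left(-3\right) 40 = 6 \cdot 2 \cdot 1 \left(-3\right) 40 = 12 \left(-3\right) 40 = \left(-36\right) 40 = -1440$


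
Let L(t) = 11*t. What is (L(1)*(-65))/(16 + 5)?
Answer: -715/21 ≈ -34.048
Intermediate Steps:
(L(1)*(-65))/(16 + 5) = ((11*1)*(-65))/(16 + 5) = (11*(-65))/21 = -715*1/21 = -715/21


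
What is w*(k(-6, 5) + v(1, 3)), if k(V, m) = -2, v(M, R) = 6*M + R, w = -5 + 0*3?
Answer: -35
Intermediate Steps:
w = -5 (w = -5 + 0 = -5)
v(M, R) = R + 6*M
w*(k(-6, 5) + v(1, 3)) = -5*(-2 + (3 + 6*1)) = -5*(-2 + (3 + 6)) = -5*(-2 + 9) = -5*7 = -35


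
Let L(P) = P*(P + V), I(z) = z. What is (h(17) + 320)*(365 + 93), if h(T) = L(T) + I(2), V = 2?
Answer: 295410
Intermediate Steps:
L(P) = P*(2 + P) (L(P) = P*(P + 2) = P*(2 + P))
h(T) = 2 + T*(2 + T) (h(T) = T*(2 + T) + 2 = 2 + T*(2 + T))
(h(17) + 320)*(365 + 93) = ((2 + 17*(2 + 17)) + 320)*(365 + 93) = ((2 + 17*19) + 320)*458 = ((2 + 323) + 320)*458 = (325 + 320)*458 = 645*458 = 295410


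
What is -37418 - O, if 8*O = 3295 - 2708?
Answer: -299931/8 ≈ -37491.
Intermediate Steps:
O = 587/8 (O = (3295 - 2708)/8 = (⅛)*587 = 587/8 ≈ 73.375)
-37418 - O = -37418 - 1*587/8 = -37418 - 587/8 = -299931/8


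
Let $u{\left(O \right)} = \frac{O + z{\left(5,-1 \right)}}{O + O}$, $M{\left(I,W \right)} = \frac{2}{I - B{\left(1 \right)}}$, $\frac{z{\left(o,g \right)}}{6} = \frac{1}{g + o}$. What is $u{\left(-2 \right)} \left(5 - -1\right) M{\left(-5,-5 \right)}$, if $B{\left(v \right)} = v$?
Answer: $- \frac{1}{4} \approx -0.25$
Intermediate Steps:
$z{\left(o,g \right)} = \frac{6}{g + o}$
$M{\left(I,W \right)} = \frac{2}{-1 + I}$ ($M{\left(I,W \right)} = \frac{2}{I - 1} = \frac{2}{-1 + I}$)
$u{\left(O \right)} = \frac{\frac{3}{2} + O}{2 O}$ ($u{\left(O \right)} = \frac{O + \frac{6}{-1 + 5}}{O + O} = \frac{O + \frac{6}{4}}{2 O} = \left(O + 6 \cdot \frac{1}{4}\right) \frac{1}{2 O} = \left(O + \frac{3}{2}\right) \frac{1}{2 O} = \left(\frac{3}{2} + O\right) \frac{1}{2 O} = \frac{\frac{3}{2} + O}{2 O}$)
$u{\left(-2 \right)} \left(5 - -1\right) M{\left(-5,-5 \right)} = \frac{3 + 2 \left(-2\right)}{4 \left(-2\right)} \left(5 - -1\right) \frac{2}{-1 - 5} = \frac{1}{4} \left(- \frac{1}{2}\right) \left(3 - 4\right) \left(5 + 1\right) \frac{2}{-6} = \frac{1}{4} \left(- \frac{1}{2}\right) \left(-1\right) 6 \cdot 2 \left(- \frac{1}{6}\right) = \frac{1}{8} \cdot 6 \left(- \frac{1}{3}\right) = \frac{3}{4} \left(- \frac{1}{3}\right) = - \frac{1}{4}$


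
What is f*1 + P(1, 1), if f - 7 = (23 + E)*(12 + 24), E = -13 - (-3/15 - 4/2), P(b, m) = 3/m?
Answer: 2246/5 ≈ 449.20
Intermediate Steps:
E = -54/5 (E = -13 - (-3*1/15 - 4*1/2) = -13 - (-1/5 - 2) = -13 - 1*(-11/5) = -13 + 11/5 = -54/5 ≈ -10.800)
f = 2231/5 (f = 7 + (23 - 54/5)*(12 + 24) = 7 + (61/5)*36 = 7 + 2196/5 = 2231/5 ≈ 446.20)
f*1 + P(1, 1) = (2231/5)*1 + 3/1 = 2231/5 + 3*1 = 2231/5 + 3 = 2246/5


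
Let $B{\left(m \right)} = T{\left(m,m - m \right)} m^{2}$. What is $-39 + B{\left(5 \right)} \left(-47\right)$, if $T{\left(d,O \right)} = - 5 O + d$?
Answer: $-5914$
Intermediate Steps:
$T{\left(d,O \right)} = d - 5 O$
$B{\left(m \right)} = m^{3}$ ($B{\left(m \right)} = \left(m - 5 \left(m - m\right)\right) m^{2} = \left(m - 0\right) m^{2} = \left(m + 0\right) m^{2} = m m^{2} = m^{3}$)
$-39 + B{\left(5 \right)} \left(-47\right) = -39 + 5^{3} \left(-47\right) = -39 + 125 \left(-47\right) = -39 - 5875 = -5914$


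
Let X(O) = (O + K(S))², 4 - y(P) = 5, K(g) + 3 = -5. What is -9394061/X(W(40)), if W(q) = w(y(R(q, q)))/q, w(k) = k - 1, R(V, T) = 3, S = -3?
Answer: -3757624400/25921 ≈ -1.4496e+5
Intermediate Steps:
K(g) = -8 (K(g) = -3 - 5 = -8)
y(P) = -1 (y(P) = 4 - 1*5 = 4 - 5 = -1)
w(k) = -1 + k
W(q) = -2/q (W(q) = (-1 - 1)/q = -2/q)
X(O) = (-8 + O)² (X(O) = (O - 8)² = (-8 + O)²)
-9394061/X(W(40)) = -9394061/(-8 - 2/40)² = -9394061/(-8 - 2*1/40)² = -9394061/(-8 - 1/20)² = -9394061/((-161/20)²) = -9394061/25921/400 = -9394061*400/25921 = -3757624400/25921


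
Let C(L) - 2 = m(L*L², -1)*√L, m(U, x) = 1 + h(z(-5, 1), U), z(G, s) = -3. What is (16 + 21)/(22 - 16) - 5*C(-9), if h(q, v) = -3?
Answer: -23/6 + 30*I ≈ -3.8333 + 30.0*I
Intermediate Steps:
m(U, x) = -2 (m(U, x) = 1 - 3 = -2)
C(L) = 2 - 2*√L
(16 + 21)/(22 - 16) - 5*C(-9) = (16 + 21)/(22 - 16) - 5*(2 - 6*I) = 37/6 - 5*(2 - 6*I) = 37*(⅙) - 5*(2 - 6*I) = 37/6 + (-10 + 30*I) = -23/6 + 30*I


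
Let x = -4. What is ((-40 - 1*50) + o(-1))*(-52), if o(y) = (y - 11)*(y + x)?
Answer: 1560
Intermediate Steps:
o(y) = (-11 + y)*(-4 + y) (o(y) = (y - 11)*(y - 4) = (-11 + y)*(-4 + y))
((-40 - 1*50) + o(-1))*(-52) = ((-40 - 1*50) + (44 + (-1)² - 15*(-1)))*(-52) = ((-40 - 50) + (44 + 1 + 15))*(-52) = (-90 + 60)*(-52) = -30*(-52) = 1560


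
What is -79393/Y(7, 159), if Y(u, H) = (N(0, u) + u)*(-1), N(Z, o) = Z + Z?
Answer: 79393/7 ≈ 11342.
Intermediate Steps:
N(Z, o) = 2*Z
Y(u, H) = -u (Y(u, H) = (2*0 + u)*(-1) = (0 + u)*(-1) = u*(-1) = -u)
-79393/Y(7, 159) = -79393/((-1*7)) = -79393/(-7) = -79393*(-1/7) = 79393/7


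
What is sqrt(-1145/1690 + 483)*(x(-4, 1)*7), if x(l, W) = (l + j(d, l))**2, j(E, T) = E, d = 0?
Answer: 280*sqrt(13042)/13 ≈ 2459.7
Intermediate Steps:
x(l, W) = l**2 (x(l, W) = (l + 0)**2 = l**2)
sqrt(-1145/1690 + 483)*(x(-4, 1)*7) = sqrt(-1145/1690 + 483)*((-4)**2*7) = sqrt(-1145*1/1690 + 483)*(16*7) = sqrt(-229/338 + 483)*112 = sqrt(163025/338)*112 = (5*sqrt(13042)/26)*112 = 280*sqrt(13042)/13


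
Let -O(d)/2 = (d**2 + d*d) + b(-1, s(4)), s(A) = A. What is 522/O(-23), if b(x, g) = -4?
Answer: -261/1054 ≈ -0.24763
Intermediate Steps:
O(d) = 8 - 4*d**2 (O(d) = -2*((d**2 + d*d) - 4) = -2*((d**2 + d**2) - 4) = -2*(2*d**2 - 4) = -2*(-4 + 2*d**2) = 8 - 4*d**2)
522/O(-23) = 522/(8 - 4*(-23)**2) = 522/(8 - 4*529) = 522/(8 - 2116) = 522/(-2108) = 522*(-1/2108) = -261/1054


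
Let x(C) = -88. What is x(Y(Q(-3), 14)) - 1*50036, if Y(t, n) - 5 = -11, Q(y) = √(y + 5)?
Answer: -50124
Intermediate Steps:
Q(y) = √(5 + y)
Y(t, n) = -6 (Y(t, n) = 5 - 11 = -6)
x(Y(Q(-3), 14)) - 1*50036 = -88 - 1*50036 = -88 - 50036 = -50124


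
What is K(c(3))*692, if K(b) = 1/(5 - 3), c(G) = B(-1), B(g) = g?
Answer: 346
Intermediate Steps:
c(G) = -1
K(b) = ½ (K(b) = 1/2 = ½)
K(c(3))*692 = (½)*692 = 346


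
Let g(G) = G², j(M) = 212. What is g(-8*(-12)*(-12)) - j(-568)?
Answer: 1326892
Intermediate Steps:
g(-8*(-12)*(-12)) - j(-568) = (-8*(-12)*(-12))² - 1*212 = (96*(-12))² - 212 = (-1152)² - 212 = 1327104 - 212 = 1326892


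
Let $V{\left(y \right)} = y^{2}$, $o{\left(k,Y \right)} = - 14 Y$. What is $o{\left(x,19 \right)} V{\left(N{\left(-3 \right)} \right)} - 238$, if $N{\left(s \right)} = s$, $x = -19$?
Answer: $-2632$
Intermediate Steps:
$o{\left(x,19 \right)} V{\left(N{\left(-3 \right)} \right)} - 238 = \left(-14\right) 19 \left(-3\right)^{2} - 238 = \left(-266\right) 9 - 238 = -2394 - 238 = -2632$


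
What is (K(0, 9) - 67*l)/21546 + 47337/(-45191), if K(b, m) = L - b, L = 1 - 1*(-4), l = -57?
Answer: -423556309/486842643 ≈ -0.87001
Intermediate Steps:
L = 5 (L = 1 + 4 = 5)
K(b, m) = 5 - b
(K(0, 9) - 67*l)/21546 + 47337/(-45191) = ((5 - 1*0) - 67*(-57))/21546 + 47337/(-45191) = ((5 + 0) + 3819)*(1/21546) + 47337*(-1/45191) = (5 + 3819)*(1/21546) - 47337/45191 = 3824*(1/21546) - 47337/45191 = 1912/10773 - 47337/45191 = -423556309/486842643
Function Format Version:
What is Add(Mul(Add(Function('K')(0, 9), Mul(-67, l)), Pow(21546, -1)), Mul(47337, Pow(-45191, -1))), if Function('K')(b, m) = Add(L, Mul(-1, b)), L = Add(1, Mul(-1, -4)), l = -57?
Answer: Rational(-423556309, 486842643) ≈ -0.87001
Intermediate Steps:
L = 5 (L = Add(1, 4) = 5)
Function('K')(b, m) = Add(5, Mul(-1, b))
Add(Mul(Add(Function('K')(0, 9), Mul(-67, l)), Pow(21546, -1)), Mul(47337, Pow(-45191, -1))) = Add(Mul(Add(Add(5, Mul(-1, 0)), Mul(-67, -57)), Pow(21546, -1)), Mul(47337, Pow(-45191, -1))) = Add(Mul(Add(Add(5, 0), 3819), Rational(1, 21546)), Mul(47337, Rational(-1, 45191))) = Add(Mul(Add(5, 3819), Rational(1, 21546)), Rational(-47337, 45191)) = Add(Mul(3824, Rational(1, 21546)), Rational(-47337, 45191)) = Add(Rational(1912, 10773), Rational(-47337, 45191)) = Rational(-423556309, 486842643)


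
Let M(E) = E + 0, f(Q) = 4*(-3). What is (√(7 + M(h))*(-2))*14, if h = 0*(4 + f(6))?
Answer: -28*√7 ≈ -74.081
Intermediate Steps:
f(Q) = -12
h = 0 (h = 0*(4 - 12) = 0*(-8) = 0)
M(E) = E
(√(7 + M(h))*(-2))*14 = (√(7 + 0)*(-2))*14 = (√7*(-2))*14 = -2*√7*14 = -28*√7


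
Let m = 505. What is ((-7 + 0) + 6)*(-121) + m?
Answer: 626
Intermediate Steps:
((-7 + 0) + 6)*(-121) + m = ((-7 + 0) + 6)*(-121) + 505 = (-7 + 6)*(-121) + 505 = -1*(-121) + 505 = 121 + 505 = 626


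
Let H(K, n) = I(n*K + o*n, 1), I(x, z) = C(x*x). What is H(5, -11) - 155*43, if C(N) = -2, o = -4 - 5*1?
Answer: -6667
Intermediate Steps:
o = -9 (o = -4 - 5 = -9)
I(x, z) = -2
H(K, n) = -2
H(5, -11) - 155*43 = -2 - 155*43 = -2 - 6665 = -6667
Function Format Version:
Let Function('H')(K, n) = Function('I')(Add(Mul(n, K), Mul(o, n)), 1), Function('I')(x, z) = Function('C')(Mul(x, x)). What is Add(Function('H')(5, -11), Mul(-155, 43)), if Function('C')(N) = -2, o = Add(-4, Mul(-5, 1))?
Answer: -6667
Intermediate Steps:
o = -9 (o = Add(-4, -5) = -9)
Function('I')(x, z) = -2
Function('H')(K, n) = -2
Add(Function('H')(5, -11), Mul(-155, 43)) = Add(-2, Mul(-155, 43)) = Add(-2, -6665) = -6667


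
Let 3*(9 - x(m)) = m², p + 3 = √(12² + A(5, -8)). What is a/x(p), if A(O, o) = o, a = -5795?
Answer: 16815/74 + 855*√34/37 ≈ 361.97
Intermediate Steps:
p = -3 + 2*√34 (p = -3 + √(12² - 8) = -3 + √(144 - 8) = -3 + √136 = -3 + 2*√34 ≈ 8.6619)
x(m) = 9 - m²/3
a/x(p) = -5795/(9 - (-3 + 2*√34)²/3)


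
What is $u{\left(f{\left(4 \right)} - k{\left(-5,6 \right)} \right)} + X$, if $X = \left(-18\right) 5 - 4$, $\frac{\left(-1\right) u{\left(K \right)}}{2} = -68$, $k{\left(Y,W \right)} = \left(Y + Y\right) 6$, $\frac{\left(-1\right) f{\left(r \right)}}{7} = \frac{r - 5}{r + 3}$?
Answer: $42$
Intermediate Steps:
$f{\left(r \right)} = - \frac{7 \left(-5 + r\right)}{3 + r}$ ($f{\left(r \right)} = - 7 \frac{r - 5}{r + 3} = - 7 \frac{-5 + r}{3 + r} = - \frac{7 \left(-5 + r\right)}{3 + r}$)
$k{\left(Y,W \right)} = 12 Y$ ($k{\left(Y,W \right)} = 2 Y 6 = 12 Y$)
$u{\left(K \right)} = 136$ ($u{\left(K \right)} = \left(-2\right) \left(-68\right) = 136$)
$X = -94$ ($X = -90 - 4 = -94$)
$u{\left(f{\left(4 \right)} - k{\left(-5,6 \right)} \right)} + X = 136 - 94 = 42$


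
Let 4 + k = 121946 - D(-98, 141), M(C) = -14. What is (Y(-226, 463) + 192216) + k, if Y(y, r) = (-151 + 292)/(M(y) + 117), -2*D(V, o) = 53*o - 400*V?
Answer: 69524149/206 ≈ 3.3750e+5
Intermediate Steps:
D(V, o) = 200*V - 53*o/2 (D(V, o) = -(53*o - 400*V)/2 = -(-400*V + 53*o)/2 = 200*V - 53*o/2)
Y(y, r) = 141/103 (Y(y, r) = (-151 + 292)/(-14 + 117) = 141/103)
k = 290557/2 (k = -4 + (121946 - (200*(-98) - 53/2*141)) = -4 + (121946 - (-19600 - 7473/2)) = -4 + (121946 - 1*(-46673/2)) = -4 + (121946 + 46673/2) = -4 + 290565/2 = 290557/2 ≈ 1.4528e+5)
(Y(-226, 463) + 192216) + k = (141/103 + 192216) + 290557/2 = 19798389/103 + 290557/2 = 69524149/206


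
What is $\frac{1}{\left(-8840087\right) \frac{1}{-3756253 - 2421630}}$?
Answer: $\frac{6177883}{8840087} \approx 0.69885$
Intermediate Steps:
$\frac{1}{\left(-8840087\right) \frac{1}{-3756253 - 2421630}} = \frac{1}{\left(-8840087\right) \frac{1}{-6177883}} = \frac{1}{\left(-8840087\right) \left(- \frac{1}{6177883}\right)} = \frac{1}{\frac{8840087}{6177883}} = \frac{6177883}{8840087}$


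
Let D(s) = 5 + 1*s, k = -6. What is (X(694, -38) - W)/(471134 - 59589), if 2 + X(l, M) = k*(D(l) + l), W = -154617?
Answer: 146257/411545 ≈ 0.35539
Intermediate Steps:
D(s) = 5 + s
X(l, M) = -32 - 12*l (X(l, M) = -2 - 6*((5 + l) + l) = -2 - 6*(5 + 2*l) = -2 + (-30 - 12*l) = -32 - 12*l)
(X(694, -38) - W)/(471134 - 59589) = ((-32 - 12*694) - 1*(-154617))/(471134 - 59589) = ((-32 - 8328) + 154617)/411545 = (-8360 + 154617)*(1/411545) = 146257*(1/411545) = 146257/411545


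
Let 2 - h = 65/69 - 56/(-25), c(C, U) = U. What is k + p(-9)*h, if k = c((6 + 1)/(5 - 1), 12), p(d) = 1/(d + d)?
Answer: 374639/31050 ≈ 12.066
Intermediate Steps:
p(d) = 1/(2*d)
k = 12
h = -2039/1725 (h = 2 - (65/69 - 56/(-25)) = 2 - (65*(1/69) - 56*(-1/25)) = 2 - (65/69 + 56/25) = 2 - 1*5489/1725 = 2 - 5489/1725 = -2039/1725 ≈ -1.1820)
k + p(-9)*h = 12 + ((½)/(-9))*(-2039/1725) = 12 + ((½)*(-⅑))*(-2039/1725) = 12 - 1/18*(-2039/1725) = 12 + 2039/31050 = 374639/31050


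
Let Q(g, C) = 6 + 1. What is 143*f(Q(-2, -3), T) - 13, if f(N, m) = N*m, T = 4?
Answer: 3991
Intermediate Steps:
Q(g, C) = 7
143*f(Q(-2, -3), T) - 13 = 143*(7*4) - 13 = 143*28 - 13 = 4004 - 13 = 3991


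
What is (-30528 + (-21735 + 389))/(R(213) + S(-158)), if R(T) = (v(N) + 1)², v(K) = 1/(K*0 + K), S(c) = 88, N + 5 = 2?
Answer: -233433/398 ≈ -586.51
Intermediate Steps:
N = -3 (N = -5 + 2 = -3)
v(K) = 1/K (v(K) = 1/(0 + K) = 1/K)
R(T) = 4/9 (R(T) = (1/(-3) + 1)² = (-⅓ + 1)² = (⅔)² = 4/9)
(-30528 + (-21735 + 389))/(R(213) + S(-158)) = (-30528 + (-21735 + 389))/(4/9 + 88) = (-30528 - 21346)/(796/9) = -51874*9/796 = -233433/398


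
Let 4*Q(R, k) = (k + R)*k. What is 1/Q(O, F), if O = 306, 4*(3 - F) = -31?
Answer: 64/54481 ≈ 0.0011747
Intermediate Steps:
F = 43/4 (F = 3 - ¼*(-31) = 3 + 31/4 = 43/4 ≈ 10.750)
Q(R, k) = k*(R + k)/4 (Q(R, k) = ((k + R)*k)/4 = ((R + k)*k)/4 = (k*(R + k))/4 = k*(R + k)/4)
1/Q(O, F) = 1/((¼)*(43/4)*(306 + 43/4)) = 1/((¼)*(43/4)*(1267/4)) = 1/(54481/64) = 64/54481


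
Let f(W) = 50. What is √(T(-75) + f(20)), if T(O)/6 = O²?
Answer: 130*√2 ≈ 183.85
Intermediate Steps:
T(O) = 6*O²
√(T(-75) + f(20)) = √(6*(-75)² + 50) = √(6*5625 + 50) = √(33750 + 50) = √33800 = 130*√2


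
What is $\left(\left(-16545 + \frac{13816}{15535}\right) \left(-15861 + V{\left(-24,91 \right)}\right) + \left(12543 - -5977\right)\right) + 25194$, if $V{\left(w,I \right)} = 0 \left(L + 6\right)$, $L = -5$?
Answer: $\frac{4077158467489}{15535} \approx 2.6245 \cdot 10^{8}$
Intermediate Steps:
$V{\left(w,I \right)} = 0$ ($V{\left(w,I \right)} = 0 \left(-5 + 6\right) = 0 \cdot 1 = 0$)
$\left(\left(-16545 + \frac{13816}{15535}\right) \left(-15861 + V{\left(-24,91 \right)}\right) + \left(12543 - -5977\right)\right) + 25194 = \left(\left(-16545 + \frac{13816}{15535}\right) \left(-15861 + 0\right) + \left(12543 - -5977\right)\right) + 25194 = \left(\left(-16545 + 13816 \cdot \frac{1}{15535}\right) \left(-15861\right) + \left(12543 + 5977\right)\right) + 25194 = \left(\left(-16545 + \frac{13816}{15535}\right) \left(-15861\right) + 18520\right) + 25194 = \left(\left(- \frac{257012759}{15535}\right) \left(-15861\right) + 18520\right) + 25194 = \left(\frac{4076479370499}{15535} + 18520\right) + 25194 = \frac{4076767078699}{15535} + 25194 = \frac{4077158467489}{15535}$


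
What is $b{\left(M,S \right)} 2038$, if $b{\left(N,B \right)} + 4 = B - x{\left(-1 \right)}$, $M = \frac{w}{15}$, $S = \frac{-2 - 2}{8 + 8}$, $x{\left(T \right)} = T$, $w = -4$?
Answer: $- \frac{13247}{2} \approx -6623.5$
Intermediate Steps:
$S = - \frac{1}{4}$ ($S = - \frac{4}{16} = \left(-4\right) \frac{1}{16} = - \frac{1}{4} \approx -0.25$)
$M = - \frac{4}{15} \approx -0.26667$
$b{\left(N,B \right)} = -3 + B$ ($b{\left(N,B \right)} = -4 + \left(B - -1\right) = -4 + \left(B + 1\right) = -4 + \left(1 + B\right) = -3 + B$)
$b{\left(M,S \right)} 2038 = \left(-3 - \frac{1}{4}\right) 2038 = \left(- \frac{13}{4}\right) 2038 = - \frac{13247}{2}$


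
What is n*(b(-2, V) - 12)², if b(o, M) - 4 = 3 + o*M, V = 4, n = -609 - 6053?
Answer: -1125878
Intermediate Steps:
n = -6662
b(o, M) = 7 + M*o (b(o, M) = 4 + (3 + o*M) = 4 + (3 + M*o) = 7 + M*o)
n*(b(-2, V) - 12)² = -6662*((7 + 4*(-2)) - 12)² = -6662*((7 - 8) - 12)² = -6662*(-1 - 12)² = -6662*(-13)² = -6662*169 = -1125878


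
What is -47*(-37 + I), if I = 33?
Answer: 188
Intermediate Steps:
-47*(-37 + I) = -47*(-37 + 33) = -47*(-4) = 188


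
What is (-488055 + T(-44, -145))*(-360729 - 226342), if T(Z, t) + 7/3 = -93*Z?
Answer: 852366036616/3 ≈ 2.8412e+11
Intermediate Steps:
T(Z, t) = -7/3 - 93*Z
(-488055 + T(-44, -145))*(-360729 - 226342) = (-488055 + (-7/3 - 93*(-44)))*(-360729 - 226342) = (-488055 + (-7/3 + 4092))*(-587071) = (-488055 + 12269/3)*(-587071) = -1451896/3*(-587071) = 852366036616/3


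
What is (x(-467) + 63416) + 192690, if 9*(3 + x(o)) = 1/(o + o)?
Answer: 2152801817/8406 ≈ 2.5610e+5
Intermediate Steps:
x(o) = -3 + 1/(18*o) (x(o) = -3 + 1/(9*(o + o)) = -3 + 1/(9*((2*o))) = -3 + (1/(2*o))/9 = -3 + 1/(18*o))
(x(-467) + 63416) + 192690 = ((-3 + (1/18)/(-467)) + 63416) + 192690 = ((-3 + (1/18)*(-1/467)) + 63416) + 192690 = ((-3 - 1/8406) + 63416) + 192690 = (-25219/8406 + 63416) + 192690 = 533049677/8406 + 192690 = 2152801817/8406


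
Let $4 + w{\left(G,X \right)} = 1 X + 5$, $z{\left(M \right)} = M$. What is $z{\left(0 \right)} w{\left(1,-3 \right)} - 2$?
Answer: $-2$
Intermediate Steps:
$w{\left(G,X \right)} = 1 + X$ ($w{\left(G,X \right)} = -4 + \left(1 X + 5\right) = -4 + \left(X + 5\right) = -4 + \left(5 + X\right) = 1 + X$)
$z{\left(0 \right)} w{\left(1,-3 \right)} - 2 = 0 \left(1 - 3\right) - 2 = 0 \left(-2\right) - 2 = 0 - 2 = -2$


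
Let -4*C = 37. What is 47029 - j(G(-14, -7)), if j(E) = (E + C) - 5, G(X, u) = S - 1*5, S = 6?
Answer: 188169/4 ≈ 47042.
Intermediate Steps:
C = -37/4 (C = -1/4*37 = -37/4 ≈ -9.2500)
G(X, u) = 1 (G(X, u) = 6 - 1*5 = 6 - 5 = 1)
j(E) = -57/4 + E (j(E) = (E - 37/4) - 5 = (-37/4 + E) - 5 = -57/4 + E)
47029 - j(G(-14, -7)) = 47029 - (-57/4 + 1) = 47029 - 1*(-53/4) = 47029 + 53/4 = 188169/4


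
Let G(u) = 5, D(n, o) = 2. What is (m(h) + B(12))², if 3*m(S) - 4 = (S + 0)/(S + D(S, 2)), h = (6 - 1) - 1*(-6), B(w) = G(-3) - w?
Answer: 4900/169 ≈ 28.994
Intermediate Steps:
B(w) = 5 - w
h = 11 (h = 5 + 6 = 11)
m(S) = 4/3 + S/(3*(2 + S)) (m(S) = 4/3 + ((S + 0)/(S + 2))/3 = 4/3 + (S/(2 + S))/3 = 4/3 + S/(3*(2 + S)))
(m(h) + B(12))² = ((8 + 5*11)/(3*(2 + 11)) + (5 - 1*12))² = ((⅓)*(8 + 55)/13 + (5 - 12))² = ((⅓)*(1/13)*63 - 7)² = (21/13 - 7)² = (-70/13)² = 4900/169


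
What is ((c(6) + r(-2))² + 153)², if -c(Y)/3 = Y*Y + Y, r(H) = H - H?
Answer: 256928841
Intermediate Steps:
r(H) = 0
c(Y) = -3*Y - 3*Y² (c(Y) = -3*(Y*Y + Y) = -3*(Y² + Y) = -3*(Y + Y²) = -3*Y - 3*Y²)
((c(6) + r(-2))² + 153)² = ((-3*6*(1 + 6) + 0)² + 153)² = ((-3*6*7 + 0)² + 153)² = ((-126 + 0)² + 153)² = ((-126)² + 153)² = (15876 + 153)² = 16029² = 256928841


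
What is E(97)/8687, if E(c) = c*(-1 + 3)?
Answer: 194/8687 ≈ 0.022332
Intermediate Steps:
E(c) = 2*c (E(c) = c*2 = 2*c)
E(97)/8687 = (2*97)/8687 = 194*(1/8687) = 194/8687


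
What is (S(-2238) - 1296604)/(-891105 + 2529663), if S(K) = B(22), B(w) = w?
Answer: -216097/273093 ≈ -0.79129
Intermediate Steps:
S(K) = 22
(S(-2238) - 1296604)/(-891105 + 2529663) = (22 - 1296604)/(-891105 + 2529663) = -1296582/1638558 = -1296582*1/1638558 = -216097/273093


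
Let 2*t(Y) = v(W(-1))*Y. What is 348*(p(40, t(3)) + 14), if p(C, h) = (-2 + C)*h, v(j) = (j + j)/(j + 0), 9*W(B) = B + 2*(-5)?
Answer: 44544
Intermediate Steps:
W(B) = -10/9 + B/9 (W(B) = (B + 2*(-5))/9 = (B - 10)/9 = (-10 + B)/9 = -10/9 + B/9)
v(j) = 2 (v(j) = (2*j)/j = 2)
t(Y) = Y (t(Y) = (2*Y)/2 = Y)
p(C, h) = h*(-2 + C)
348*(p(40, t(3)) + 14) = 348*(3*(-2 + 40) + 14) = 348*(3*38 + 14) = 348*(114 + 14) = 348*128 = 44544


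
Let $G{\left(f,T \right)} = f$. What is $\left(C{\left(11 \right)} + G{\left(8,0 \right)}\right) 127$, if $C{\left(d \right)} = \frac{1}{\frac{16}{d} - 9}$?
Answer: $\frac{82931}{83} \approx 999.17$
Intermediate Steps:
$C{\left(d \right)} = \frac{1}{-9 + \frac{16}{d}}$
$\left(C{\left(11 \right)} + G{\left(8,0 \right)}\right) 127 = \left(\left(-1\right) 11 \frac{1}{-16 + 9 \cdot 11} + 8\right) 127 = \left(\left(-1\right) 11 \frac{1}{-16 + 99} + 8\right) 127 = \left(\left(-1\right) 11 \cdot \frac{1}{83} + 8\right) 127 = \left(- \frac{11}{83} + 8\right) 127 = \frac{653}{83} \cdot 127 = \frac{82931}{83}$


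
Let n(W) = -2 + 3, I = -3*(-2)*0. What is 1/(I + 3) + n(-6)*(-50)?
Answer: -149/3 ≈ -49.667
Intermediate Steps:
I = 0 (I = 6*0 = 0)
n(W) = 1
1/(I + 3) + n(-6)*(-50) = 1/(0 + 3) + 1*(-50) = 1/3 - 50 = ⅓ - 50 = -149/3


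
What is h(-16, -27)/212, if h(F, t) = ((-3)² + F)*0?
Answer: 0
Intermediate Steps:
h(F, t) = 0 (h(F, t) = (9 + F)*0 = 0)
h(-16, -27)/212 = 0/212 = 0*(1/212) = 0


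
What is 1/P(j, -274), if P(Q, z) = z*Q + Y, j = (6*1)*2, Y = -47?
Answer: -1/3335 ≈ -0.00029985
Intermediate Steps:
j = 12 (j = 6*2 = 12)
P(Q, z) = -47 + Q*z (P(Q, z) = z*Q - 47 = Q*z - 47 = -47 + Q*z)
1/P(j, -274) = 1/(-47 + 12*(-274)) = 1/(-47 - 3288) = 1/(-3335) = -1/3335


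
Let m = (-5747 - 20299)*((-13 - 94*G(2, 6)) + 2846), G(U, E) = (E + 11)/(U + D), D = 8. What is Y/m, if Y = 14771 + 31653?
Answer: -58030/87032709 ≈ -0.00066676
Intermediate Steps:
G(U, E) = (11 + E)/(8 + U) (G(U, E) = (E + 11)/(U + 8) = (11 + E)/(8 + U))
Y = 46424
m = -348130836/5 (m = (-5747 - 20299)*((-13 - 94*(11 + 6)/(8 + 2)) + 2846) = -26046*((-13 - 94*17/10) + 2846) = -26046*((-13 - 799/5) + 2846) = -26046*(-864/5 + 2846) = -26046*13366/5 = -348130836/5 ≈ -6.9626e+7)
Y/m = 46424/(-348130836/5) = 46424*(-5/348130836) = -58030/87032709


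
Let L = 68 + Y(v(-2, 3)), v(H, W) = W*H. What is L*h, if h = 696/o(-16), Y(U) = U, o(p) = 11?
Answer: 43152/11 ≈ 3922.9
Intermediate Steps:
v(H, W) = H*W
h = 696/11 ≈ 63.273
L = 62 (L = 68 - 2*3 = 68 - 6 = 62)
L*h = 62*(696/11) = 43152/11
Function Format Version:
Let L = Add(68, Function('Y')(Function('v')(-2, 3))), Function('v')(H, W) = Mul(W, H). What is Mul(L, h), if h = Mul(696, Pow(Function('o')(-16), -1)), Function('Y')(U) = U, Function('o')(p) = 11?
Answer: Rational(43152, 11) ≈ 3922.9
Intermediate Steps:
Function('v')(H, W) = Mul(H, W)
h = Rational(696, 11) (h = Mul(696, Pow(11, -1)) = Mul(696, Rational(1, 11)) = Rational(696, 11) ≈ 63.273)
L = 62 (L = Add(68, Mul(-2, 3)) = Add(68, -6) = 62)
Mul(L, h) = Mul(62, Rational(696, 11)) = Rational(43152, 11)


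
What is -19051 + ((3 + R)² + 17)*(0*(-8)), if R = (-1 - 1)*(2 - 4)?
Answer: -19051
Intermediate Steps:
R = 4 (R = -2*(-2) = 4)
-19051 + ((3 + R)² + 17)*(0*(-8)) = -19051 + ((3 + 4)² + 17)*(0*(-8)) = -19051 + (7² + 17)*0 = -19051 + (49 + 17)*0 = -19051 + 66*0 = -19051 + 0 = -19051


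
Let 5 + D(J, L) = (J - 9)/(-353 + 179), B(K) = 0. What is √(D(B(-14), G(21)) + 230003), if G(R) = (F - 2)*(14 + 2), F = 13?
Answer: 11*√6394326/58 ≈ 479.58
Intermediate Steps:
G(R) = 176 (G(R) = (13 - 2)*(14 + 2) = 11*16 = 176)
D(J, L) = -287/58 - J/174 (D(J, L) = -5 + (J - 9)/(-353 + 179) = -5 + (-9 + J)/(-174) = -5 + (-9 + J)*(-1/174) = -5 + (3/58 - J/174) = -287/58 - J/174)
√(D(B(-14), G(21)) + 230003) = √((-287/58 - 1/174*0) + 230003) = √((-287/58 + 0) + 230003) = √(-287/58 + 230003) = √(13339887/58) = 11*√6394326/58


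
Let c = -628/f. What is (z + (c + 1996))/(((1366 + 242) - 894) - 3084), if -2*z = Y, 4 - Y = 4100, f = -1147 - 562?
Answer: -3455912/2025165 ≈ -1.7065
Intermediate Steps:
f = -1709
Y = -4096 (Y = 4 - 1*4100 = 4 - 4100 = -4096)
z = 2048 (z = -½*(-4096) = 2048)
c = 628/1709 (c = -628/(-1709) = -628*(-1/1709) = 628/1709 ≈ 0.36747)
(z + (c + 1996))/(((1366 + 242) - 894) - 3084) = (2048 + (628/1709 + 1996))/(((1366 + 242) - 894) - 3084) = (2048 + 3411792/1709)/((1608 - 894) - 3084) = 6911824/(1709*(714 - 3084)) = (6911824/1709)/(-2370) = (6911824/1709)*(-1/2370) = -3455912/2025165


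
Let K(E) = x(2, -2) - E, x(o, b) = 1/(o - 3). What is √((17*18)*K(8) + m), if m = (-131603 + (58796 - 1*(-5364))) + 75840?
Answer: 3*√627 ≈ 75.120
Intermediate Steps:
m = 8397 (m = (-131603 + (58796 + 5364)) + 75840 = (-131603 + 64160) + 75840 = -67443 + 75840 = 8397)
x(o, b) = 1/(-3 + o)
K(E) = -1 - E (K(E) = 1/(-3 + 2) - E = 1/(-1) - E = -1 - E)
√((17*18)*K(8) + m) = √((17*18)*(-1 - 1*8) + 8397) = √(306*(-1 - 8) + 8397) = √(306*(-9) + 8397) = √(-2754 + 8397) = √5643 = 3*√627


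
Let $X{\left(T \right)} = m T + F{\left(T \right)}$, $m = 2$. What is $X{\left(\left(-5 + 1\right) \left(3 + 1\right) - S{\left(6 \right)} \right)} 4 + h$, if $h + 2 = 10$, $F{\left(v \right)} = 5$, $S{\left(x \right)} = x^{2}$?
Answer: $-388$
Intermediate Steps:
$h = 8$ ($h = -2 + 10 = 8$)
$X{\left(T \right)} = 5 + 2 T$ ($X{\left(T \right)} = 2 T + 5 = 5 + 2 T$)
$X{\left(\left(-5 + 1\right) \left(3 + 1\right) - S{\left(6 \right)} \right)} 4 + h = \left(5 + 2 \left(\left(-5 + 1\right) \left(3 + 1\right) - 6^{2}\right)\right) 4 + 8 = \left(5 + 2 \left(\left(-4\right) 4 - 36\right)\right) 4 + 8 = \left(5 + 2 \left(-16 - 36\right)\right) 4 + 8 = \left(5 + 2 \left(-52\right)\right) 4 + 8 = \left(5 - 104\right) 4 + 8 = \left(-99\right) 4 + 8 = -396 + 8 = -388$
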